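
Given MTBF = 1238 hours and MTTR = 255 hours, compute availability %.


Availability = MTBF / (MTBF + MTTR)
Availability = 1238 / (1238 + 255)
Availability = 1238 / 1493
Availability = 82.9203%

82.9203%


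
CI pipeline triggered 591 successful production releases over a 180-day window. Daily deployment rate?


Formula: deployments per day = releases / days
= 591 / 180
= 3.283 deploys/day
(equivalently, 22.98 deploys/week)

3.283 deploys/day


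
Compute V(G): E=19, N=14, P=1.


Formula: V(G) = E - N + 2P
V(G) = 19 - 14 + 2*1
V(G) = 5 + 2
V(G) = 7

7


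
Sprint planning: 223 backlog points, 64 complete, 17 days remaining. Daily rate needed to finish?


Formula: Required rate = Remaining points / Days left
Remaining = 223 - 64 = 159 points
Required rate = 159 / 17 = 9.35 points/day

9.35 points/day


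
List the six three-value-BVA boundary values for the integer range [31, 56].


Range: [31, 56]
Boundaries: just below min, min, min+1, max-1, max, just above max
Values: [30, 31, 32, 55, 56, 57]

[30, 31, 32, 55, 56, 57]


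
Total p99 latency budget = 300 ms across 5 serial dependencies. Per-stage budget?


Formula: per_stage = total_budget / stages
per_stage = 300 / 5
per_stage = 60.0 ms

60.0 ms


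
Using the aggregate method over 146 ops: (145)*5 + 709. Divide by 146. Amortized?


Formula: Amortized cost = Total cost / Operations
Total cost = (145 * 5) + (1 * 709)
Total cost = 725 + 709 = 1434
Amortized = 1434 / 146 = 9.8219

9.8219


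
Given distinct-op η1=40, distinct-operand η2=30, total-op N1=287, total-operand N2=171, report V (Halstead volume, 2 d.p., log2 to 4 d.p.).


Formula: V = N * log2(η), where N = N1 + N2 and η = η1 + η2
η = 40 + 30 = 70
N = 287 + 171 = 458
log2(70) ≈ 6.1293
V = 458 * 6.1293 = 2807.22

2807.22


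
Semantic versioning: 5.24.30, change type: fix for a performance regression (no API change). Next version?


Current: 5.24.30
Change category: 'fix for a performance regression (no API change)' → patch bump
SemVer rule: patch bump → increment PATCH (MAJOR and MINOR unchanged)
New: 5.24.31

5.24.31


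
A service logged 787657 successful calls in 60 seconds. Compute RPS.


Formula: throughput = requests / seconds
throughput = 787657 / 60
throughput = 13127.62 requests/second

13127.62 requests/second


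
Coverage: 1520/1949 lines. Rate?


Coverage = covered / total * 100
Coverage = 1520 / 1949 * 100
Coverage = 77.99%

77.99%


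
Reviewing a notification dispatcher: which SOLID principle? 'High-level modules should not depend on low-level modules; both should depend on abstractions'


This describes the Dependency Inversion Principle (DIP)

Dependency Inversion Principle (DIP)


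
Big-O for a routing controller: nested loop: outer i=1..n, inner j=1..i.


Reasoning: triangle: n(n+1)/2 ~ n^2/2
Complexity: O(n^2)

O(n^2)


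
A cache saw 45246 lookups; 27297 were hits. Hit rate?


Formula: hit rate = hits / (hits + misses) * 100
hit rate = 27297 / (27297 + 17949) * 100
hit rate = 27297 / 45246 * 100
hit rate = 60.33%

60.33%


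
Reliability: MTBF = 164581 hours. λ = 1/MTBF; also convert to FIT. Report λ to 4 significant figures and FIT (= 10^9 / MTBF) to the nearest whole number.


Formula: λ = 1 / MTBF; FIT = λ × 1e9 = 1e9 / MTBF
λ = 1 / 164581 ≈ 6.076e-06 failures/hour
FIT = 1e9 / 164581 ≈ 6076 failures per 1e9 hours (nearest whole number)

λ = 6.076e-06 /h, FIT = 6076


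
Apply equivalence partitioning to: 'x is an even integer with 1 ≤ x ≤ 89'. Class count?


Constraint: even integers in [1, 89]
Class 1: x < 1 — out-of-range invalid
Class 2: x in [1,89] but odd — wrong type invalid
Class 3: x in [1,89] and even — valid
Class 4: x > 89 — out-of-range invalid
Total equivalence classes: 4

4 equivalence classes


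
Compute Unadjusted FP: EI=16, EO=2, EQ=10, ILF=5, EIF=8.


UFP = EI*4 + EO*5 + EQ*4 + ILF*10 + EIF*7
UFP = 16*4 + 2*5 + 10*4 + 5*10 + 8*7
UFP = 64 + 10 + 40 + 50 + 56
UFP = 220

220


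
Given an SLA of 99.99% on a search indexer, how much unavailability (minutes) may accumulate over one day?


Formula: allowed downtime = period * (100 - SLA) / 100
Period (day) = 1440 minutes
Unavailability fraction = (100 - 99.99) / 100
Allowed downtime = 1440 * (100 - 99.99) / 100
Allowed downtime = 0.144 minutes

0.144 minutes


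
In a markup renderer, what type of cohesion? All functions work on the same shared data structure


Reasoning: Functions share data
Type: Communicational cohesion

Communicational cohesion


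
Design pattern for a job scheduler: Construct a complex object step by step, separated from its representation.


This matches the Builder pattern

Builder


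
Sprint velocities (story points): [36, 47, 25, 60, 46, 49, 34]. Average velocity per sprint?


Formula: Avg velocity = Total points / Number of sprints
Points: [36, 47, 25, 60, 46, 49, 34]
Sum = 36 + 47 + 25 + 60 + 46 + 49 + 34 = 297
Avg velocity = 297 / 7 = 42.43 points/sprint

42.43 points/sprint


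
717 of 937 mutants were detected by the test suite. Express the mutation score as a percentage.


Mutation score = killed / total * 100
Mutation score = 717 / 937 * 100
Mutation score = 76.52%

76.52%


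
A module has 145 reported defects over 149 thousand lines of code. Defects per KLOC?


Defect density = defects / KLOC
Defect density = 145 / 149
Defect density = 0.973 defects/KLOC

0.973 defects/KLOC


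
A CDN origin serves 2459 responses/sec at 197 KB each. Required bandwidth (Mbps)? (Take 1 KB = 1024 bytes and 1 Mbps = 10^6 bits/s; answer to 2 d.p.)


Formula: Mbps = payload_bytes * RPS * 8 / 1e6
Payload per request = 197 KB = 197 * 1024 = 201728 bytes
Total bytes/sec = 201728 * 2459 = 496049152
Total bits/sec = 496049152 * 8 = 3968393216
Mbps = 3968393216 / 1e6 = 3968.39

3968.39 Mbps


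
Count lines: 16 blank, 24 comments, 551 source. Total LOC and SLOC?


Total LOC = blank + comment + code
Total LOC = 16 + 24 + 551 = 591
SLOC (source only) = code = 551

Total LOC: 591, SLOC: 551


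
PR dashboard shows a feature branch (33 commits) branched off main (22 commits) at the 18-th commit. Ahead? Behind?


Common ancestor: commit #18
feature commits after divergence: 33 - 18 = 15
main commits after divergence: 22 - 18 = 4
feature is 15 commits ahead of main
main is 4 commits ahead of feature

feature ahead: 15, main ahead: 4


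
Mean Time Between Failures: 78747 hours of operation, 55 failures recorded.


Formula: MTBF = Total operating time / Number of failures
MTBF = 78747 / 55
MTBF = 1431.76 hours

1431.76 hours


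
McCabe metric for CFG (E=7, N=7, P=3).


Formula: V(G) = E - N + 2P
V(G) = 7 - 7 + 2*3
V(G) = 0 + 6
V(G) = 6

6


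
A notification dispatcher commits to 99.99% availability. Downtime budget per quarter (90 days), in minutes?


Formula: allowed downtime = period * (100 - SLA) / 100
Period (quarter (90 days)) = 129600 minutes
Unavailability fraction = (100 - 99.99) / 100
Allowed downtime = 129600 * (100 - 99.99) / 100
Allowed downtime = 12.96 minutes

12.96 minutes


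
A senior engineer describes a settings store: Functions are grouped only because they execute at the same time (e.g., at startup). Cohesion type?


Reasoning: Related by timing only
Type: Temporal cohesion

Temporal cohesion


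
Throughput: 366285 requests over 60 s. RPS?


Formula: throughput = requests / seconds
throughput = 366285 / 60
throughput = 6104.75 requests/second

6104.75 requests/second


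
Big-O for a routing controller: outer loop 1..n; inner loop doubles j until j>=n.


Reasoning: linear outer times logarithmic inner
Complexity: O(n log n)

O(n log n)


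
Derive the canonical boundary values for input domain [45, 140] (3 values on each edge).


Range: [45, 140]
Boundaries: just below min, min, min+1, max-1, max, just above max
Values: [44, 45, 46, 139, 140, 141]

[44, 45, 46, 139, 140, 141]


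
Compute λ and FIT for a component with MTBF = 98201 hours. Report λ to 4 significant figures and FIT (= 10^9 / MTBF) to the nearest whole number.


Formula: λ = 1 / MTBF; FIT = λ × 1e9 = 1e9 / MTBF
λ = 1 / 98201 ≈ 1.018e-05 failures/hour
FIT = 1e9 / 98201 ≈ 10183 failures per 1e9 hours (nearest whole number)

λ = 1.018e-05 /h, FIT = 10183


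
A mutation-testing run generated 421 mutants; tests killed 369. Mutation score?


Mutation score = killed / total * 100
Mutation score = 369 / 421 * 100
Mutation score = 87.65%

87.65%


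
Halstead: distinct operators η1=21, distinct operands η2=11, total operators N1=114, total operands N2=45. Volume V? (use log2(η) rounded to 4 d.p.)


Formula: V = N * log2(η), where N = N1 + N2 and η = η1 + η2
η = 21 + 11 = 32
N = 114 + 45 = 159
log2(32) ≈ 5.0000
V = 159 * 5.0000 = 795.00

795.00


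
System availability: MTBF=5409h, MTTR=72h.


Availability = MTBF / (MTBF + MTTR)
Availability = 5409 / (5409 + 72)
Availability = 5409 / 5481
Availability = 98.6864%

98.6864%


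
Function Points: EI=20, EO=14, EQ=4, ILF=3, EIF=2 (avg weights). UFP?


UFP = EI*4 + EO*5 + EQ*4 + ILF*10 + EIF*7
UFP = 20*4 + 14*5 + 4*4 + 3*10 + 2*7
UFP = 80 + 70 + 16 + 30 + 14
UFP = 210

210


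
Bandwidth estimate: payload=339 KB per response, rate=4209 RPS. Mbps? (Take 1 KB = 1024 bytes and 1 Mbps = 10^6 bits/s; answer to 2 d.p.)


Formula: Mbps = payload_bytes * RPS * 8 / 1e6
Payload per request = 339 KB = 339 * 1024 = 347136 bytes
Total bytes/sec = 347136 * 4209 = 1461095424
Total bits/sec = 1461095424 * 8 = 11688763392
Mbps = 11688763392 / 1e6 = 11688.76

11688.76 Mbps


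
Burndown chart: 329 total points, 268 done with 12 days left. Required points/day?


Formula: Required rate = Remaining points / Days left
Remaining = 329 - 268 = 61 points
Required rate = 61 / 12 = 5.08 points/day

5.08 points/day


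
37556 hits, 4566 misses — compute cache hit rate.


Formula: hit rate = hits / (hits + misses) * 100
hit rate = 37556 / (37556 + 4566) * 100
hit rate = 37556 / 42122 * 100
hit rate = 89.16%

89.16%


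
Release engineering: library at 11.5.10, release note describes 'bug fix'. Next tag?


Current: 11.5.10
Change category: 'bug fix' → patch bump
SemVer rule: patch bump → increment PATCH (MAJOR and MINOR unchanged)
New: 11.5.11

11.5.11


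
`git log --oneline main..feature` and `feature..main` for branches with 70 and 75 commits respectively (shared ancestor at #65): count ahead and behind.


Common ancestor: commit #65
feature commits after divergence: 70 - 65 = 5
main commits after divergence: 75 - 65 = 10
feature is 5 commits ahead of main
main is 10 commits ahead of feature

feature ahead: 5, main ahead: 10


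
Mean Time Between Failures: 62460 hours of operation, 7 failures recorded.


Formula: MTBF = Total operating time / Number of failures
MTBF = 62460 / 7
MTBF = 8922.86 hours

8922.86 hours


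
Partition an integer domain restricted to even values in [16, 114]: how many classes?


Constraint: even integers in [16, 114]
Class 1: x < 16 — out-of-range invalid
Class 2: x in [16,114] but odd — wrong type invalid
Class 3: x in [16,114] and even — valid
Class 4: x > 114 — out-of-range invalid
Total equivalence classes: 4

4 equivalence classes


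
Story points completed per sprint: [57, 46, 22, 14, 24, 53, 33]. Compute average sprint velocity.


Formula: Avg velocity = Total points / Number of sprints
Points: [57, 46, 22, 14, 24, 53, 33]
Sum = 57 + 46 + 22 + 14 + 24 + 53 + 33 = 249
Avg velocity = 249 / 7 = 35.57 points/sprint

35.57 points/sprint


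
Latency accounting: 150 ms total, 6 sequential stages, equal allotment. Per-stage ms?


Formula: per_stage = total_budget / stages
per_stage = 150 / 6
per_stage = 25.0 ms

25.0 ms


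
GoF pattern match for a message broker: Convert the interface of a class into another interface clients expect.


This matches the Adapter pattern

Adapter


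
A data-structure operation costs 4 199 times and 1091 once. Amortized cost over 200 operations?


Formula: Amortized cost = Total cost / Operations
Total cost = (199 * 4) + (1 * 1091)
Total cost = 796 + 1091 = 1887
Amortized = 1887 / 200 = 9.435

9.435


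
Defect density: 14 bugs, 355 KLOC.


Defect density = defects / KLOC
Defect density = 14 / 355
Defect density = 0.039 defects/KLOC

0.039 defects/KLOC


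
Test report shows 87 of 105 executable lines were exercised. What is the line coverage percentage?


Coverage = covered / total * 100
Coverage = 87 / 105 * 100
Coverage = 82.86%

82.86%


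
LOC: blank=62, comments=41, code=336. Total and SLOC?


Total LOC = blank + comment + code
Total LOC = 62 + 41 + 336 = 439
SLOC (source only) = code = 336

Total LOC: 439, SLOC: 336


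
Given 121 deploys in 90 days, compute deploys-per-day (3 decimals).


Formula: deployments per day = releases / days
= 121 / 90
= 1.344 deploys/day
(equivalently, 9.41 deploys/week)

1.344 deploys/day


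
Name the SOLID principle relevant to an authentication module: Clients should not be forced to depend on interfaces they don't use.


This describes the Interface Segregation Principle (ISP)

Interface Segregation Principle (ISP)


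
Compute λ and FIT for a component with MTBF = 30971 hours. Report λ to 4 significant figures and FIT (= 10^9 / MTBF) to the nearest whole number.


Formula: λ = 1 / MTBF; FIT = λ × 1e9 = 1e9 / MTBF
λ = 1 / 30971 ≈ 3.229e-05 failures/hour
FIT = 1e9 / 30971 ≈ 32288 failures per 1e9 hours (nearest whole number)

λ = 3.229e-05 /h, FIT = 32288


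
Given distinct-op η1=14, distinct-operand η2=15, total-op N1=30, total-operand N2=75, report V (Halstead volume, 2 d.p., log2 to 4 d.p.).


Formula: V = N * log2(η), where N = N1 + N2 and η = η1 + η2
η = 14 + 15 = 29
N = 30 + 75 = 105
log2(29) ≈ 4.8580
V = 105 * 4.8580 = 510.09

510.09


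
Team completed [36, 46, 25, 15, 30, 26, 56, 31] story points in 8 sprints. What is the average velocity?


Formula: Avg velocity = Total points / Number of sprints
Points: [36, 46, 25, 15, 30, 26, 56, 31]
Sum = 36 + 46 + 25 + 15 + 30 + 26 + 56 + 31 = 265
Avg velocity = 265 / 8 = 33.13 points/sprint

33.13 points/sprint


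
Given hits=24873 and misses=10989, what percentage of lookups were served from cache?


Formula: hit rate = hits / (hits + misses) * 100
hit rate = 24873 / (24873 + 10989) * 100
hit rate = 24873 / 35862 * 100
hit rate = 69.36%

69.36%


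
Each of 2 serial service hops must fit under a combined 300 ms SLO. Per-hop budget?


Formula: per_stage = total_budget / stages
per_stage = 300 / 2
per_stage = 150.0 ms

150.0 ms


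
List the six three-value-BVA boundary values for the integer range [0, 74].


Range: [0, 74]
Boundaries: just below min, min, min+1, max-1, max, just above max
Values: [-1, 0, 1, 73, 74, 75]

[-1, 0, 1, 73, 74, 75]


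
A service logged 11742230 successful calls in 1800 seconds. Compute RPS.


Formula: throughput = requests / seconds
throughput = 11742230 / 1800
throughput = 6523.46 requests/second

6523.46 requests/second


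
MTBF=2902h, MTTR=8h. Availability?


Availability = MTBF / (MTBF + MTTR)
Availability = 2902 / (2902 + 8)
Availability = 2902 / 2910
Availability = 99.7251%

99.7251%


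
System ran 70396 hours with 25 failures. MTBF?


Formula: MTBF = Total operating time / Number of failures
MTBF = 70396 / 25
MTBF = 2815.84 hours

2815.84 hours


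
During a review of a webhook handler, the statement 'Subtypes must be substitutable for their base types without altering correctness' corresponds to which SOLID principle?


This describes the Liskov Substitution Principle (LSP)

Liskov Substitution Principle (LSP)


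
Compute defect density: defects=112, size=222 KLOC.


Defect density = defects / KLOC
Defect density = 112 / 222
Defect density = 0.505 defects/KLOC

0.505 defects/KLOC


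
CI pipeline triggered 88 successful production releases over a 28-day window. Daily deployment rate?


Formula: deployments per day = releases / days
= 88 / 28
= 3.143 deploys/day
(equivalently, 22.0 deploys/week)

3.143 deploys/day


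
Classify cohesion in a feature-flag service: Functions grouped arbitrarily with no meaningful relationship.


Reasoning: Worst: random grouping
Type: Coincidental cohesion

Coincidental cohesion


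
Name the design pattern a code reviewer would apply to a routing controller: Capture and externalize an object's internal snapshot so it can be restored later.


This matches the Memento pattern

Memento


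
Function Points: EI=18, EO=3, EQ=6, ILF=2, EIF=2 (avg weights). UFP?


UFP = EI*4 + EO*5 + EQ*4 + ILF*10 + EIF*7
UFP = 18*4 + 3*5 + 6*4 + 2*10 + 2*7
UFP = 72 + 15 + 24 + 20 + 14
UFP = 145

145


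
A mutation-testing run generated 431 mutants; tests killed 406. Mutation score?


Mutation score = killed / total * 100
Mutation score = 406 / 431 * 100
Mutation score = 94.2%

94.2%


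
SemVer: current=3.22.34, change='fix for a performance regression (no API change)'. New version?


Current: 3.22.34
Change category: 'fix for a performance regression (no API change)' → patch bump
SemVer rule: patch bump → increment PATCH (MAJOR and MINOR unchanged)
New: 3.22.35

3.22.35


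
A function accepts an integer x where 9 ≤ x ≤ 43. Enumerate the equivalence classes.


Valid range: [9, 43]
Class 1: x < 9 — invalid
Class 2: 9 ≤ x ≤ 43 — valid
Class 3: x > 43 — invalid
Total equivalence classes: 3

3 equivalence classes


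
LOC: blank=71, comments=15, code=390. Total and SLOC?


Total LOC = blank + comment + code
Total LOC = 71 + 15 + 390 = 476
SLOC (source only) = code = 390

Total LOC: 476, SLOC: 390


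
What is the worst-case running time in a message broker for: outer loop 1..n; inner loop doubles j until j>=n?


Reasoning: linear outer times logarithmic inner
Complexity: O(n log n)

O(n log n)


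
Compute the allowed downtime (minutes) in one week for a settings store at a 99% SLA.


Formula: allowed downtime = period * (100 - SLA) / 100
Period (week) = 10080 minutes
Unavailability fraction = (100 - 99.0) / 100
Allowed downtime = 10080 * (100 - 99.0) / 100
Allowed downtime = 100.8 minutes

100.8 minutes


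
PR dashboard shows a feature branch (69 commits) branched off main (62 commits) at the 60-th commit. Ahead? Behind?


Common ancestor: commit #60
feature commits after divergence: 69 - 60 = 9
main commits after divergence: 62 - 60 = 2
feature is 9 commits ahead of main
main is 2 commits ahead of feature

feature ahead: 9, main ahead: 2


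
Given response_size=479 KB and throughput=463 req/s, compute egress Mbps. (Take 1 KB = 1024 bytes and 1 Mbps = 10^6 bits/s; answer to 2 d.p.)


Formula: Mbps = payload_bytes * RPS * 8 / 1e6
Payload per request = 479 KB = 479 * 1024 = 490496 bytes
Total bytes/sec = 490496 * 463 = 227099648
Total bits/sec = 227099648 * 8 = 1816797184
Mbps = 1816797184 / 1e6 = 1816.8

1816.8 Mbps


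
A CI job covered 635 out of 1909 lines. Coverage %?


Coverage = covered / total * 100
Coverage = 635 / 1909 * 100
Coverage = 33.26%

33.26%


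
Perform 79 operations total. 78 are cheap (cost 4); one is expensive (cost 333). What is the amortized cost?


Formula: Amortized cost = Total cost / Operations
Total cost = (78 * 4) + (1 * 333)
Total cost = 312 + 333 = 645
Amortized = 645 / 79 = 8.1646

8.1646


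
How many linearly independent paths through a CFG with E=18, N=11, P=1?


Formula: V(G) = E - N + 2P
V(G) = 18 - 11 + 2*1
V(G) = 7 + 2
V(G) = 9

9


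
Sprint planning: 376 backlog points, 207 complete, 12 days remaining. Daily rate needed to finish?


Formula: Required rate = Remaining points / Days left
Remaining = 376 - 207 = 169 points
Required rate = 169 / 12 = 14.08 points/day

14.08 points/day


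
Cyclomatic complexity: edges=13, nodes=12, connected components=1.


Formula: V(G) = E - N + 2P
V(G) = 13 - 12 + 2*1
V(G) = 1 + 2
V(G) = 3

3


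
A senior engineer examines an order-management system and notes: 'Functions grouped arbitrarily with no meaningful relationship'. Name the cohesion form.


Reasoning: Worst: random grouping
Type: Coincidental cohesion

Coincidental cohesion


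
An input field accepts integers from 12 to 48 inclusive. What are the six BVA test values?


Range: [12, 48]
Boundaries: just below min, min, min+1, max-1, max, just above max
Values: [11, 12, 13, 47, 48, 49]

[11, 12, 13, 47, 48, 49]


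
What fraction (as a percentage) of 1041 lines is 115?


Coverage = covered / total * 100
Coverage = 115 / 1041 * 100
Coverage = 11.05%

11.05%


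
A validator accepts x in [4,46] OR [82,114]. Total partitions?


Valid ranges: [4,46] and [82,114]
Class 1: x < 4 — invalid
Class 2: 4 ≤ x ≤ 46 — valid
Class 3: 46 < x < 82 — invalid (gap between ranges)
Class 4: 82 ≤ x ≤ 114 — valid
Class 5: x > 114 — invalid
Total equivalence classes: 5

5 equivalence classes


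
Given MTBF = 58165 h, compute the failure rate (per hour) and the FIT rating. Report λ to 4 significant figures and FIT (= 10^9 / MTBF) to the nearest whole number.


Formula: λ = 1 / MTBF; FIT = λ × 1e9 = 1e9 / MTBF
λ = 1 / 58165 ≈ 1.719e-05 failures/hour
FIT = 1e9 / 58165 ≈ 17192 failures per 1e9 hours (nearest whole number)

λ = 1.719e-05 /h, FIT = 17192


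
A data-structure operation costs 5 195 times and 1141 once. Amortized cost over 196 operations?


Formula: Amortized cost = Total cost / Operations
Total cost = (195 * 5) + (1 * 1141)
Total cost = 975 + 1141 = 2116
Amortized = 2116 / 196 = 10.7959

10.7959


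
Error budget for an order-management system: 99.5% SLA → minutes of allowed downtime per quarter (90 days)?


Formula: allowed downtime = period * (100 - SLA) / 100
Period (quarter (90 days)) = 129600 minutes
Unavailability fraction = (100 - 99.5) / 100
Allowed downtime = 129600 * (100 - 99.5) / 100
Allowed downtime = 648.0 minutes

648.0 minutes


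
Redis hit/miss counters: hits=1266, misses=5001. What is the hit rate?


Formula: hit rate = hits / (hits + misses) * 100
hit rate = 1266 / (1266 + 5001) * 100
hit rate = 1266 / 6267 * 100
hit rate = 20.2%

20.2%


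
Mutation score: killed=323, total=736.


Mutation score = killed / total * 100
Mutation score = 323 / 736 * 100
Mutation score = 43.89%

43.89%


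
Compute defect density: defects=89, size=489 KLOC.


Defect density = defects / KLOC
Defect density = 89 / 489
Defect density = 0.182 defects/KLOC

0.182 defects/KLOC


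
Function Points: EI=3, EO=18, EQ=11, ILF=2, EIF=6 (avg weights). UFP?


UFP = EI*4 + EO*5 + EQ*4 + ILF*10 + EIF*7
UFP = 3*4 + 18*5 + 11*4 + 2*10 + 6*7
UFP = 12 + 90 + 44 + 20 + 42
UFP = 208

208


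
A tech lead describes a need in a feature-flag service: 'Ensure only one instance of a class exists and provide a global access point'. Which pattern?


This matches the Singleton pattern

Singleton


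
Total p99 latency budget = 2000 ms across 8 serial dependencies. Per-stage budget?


Formula: per_stage = total_budget / stages
per_stage = 2000 / 8
per_stage = 250.0 ms

250.0 ms


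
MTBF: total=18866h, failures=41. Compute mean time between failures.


Formula: MTBF = Total operating time / Number of failures
MTBF = 18866 / 41
MTBF = 460.15 hours

460.15 hours


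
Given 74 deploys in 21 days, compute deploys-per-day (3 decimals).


Formula: deployments per day = releases / days
= 74 / 21
= 3.524 deploys/day
(equivalently, 24.67 deploys/week)

3.524 deploys/day


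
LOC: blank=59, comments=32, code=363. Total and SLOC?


Total LOC = blank + comment + code
Total LOC = 59 + 32 + 363 = 454
SLOC (source only) = code = 363

Total LOC: 454, SLOC: 363


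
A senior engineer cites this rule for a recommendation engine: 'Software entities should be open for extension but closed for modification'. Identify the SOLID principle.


This describes the Open/Closed Principle (OCP)

Open/Closed Principle (OCP)


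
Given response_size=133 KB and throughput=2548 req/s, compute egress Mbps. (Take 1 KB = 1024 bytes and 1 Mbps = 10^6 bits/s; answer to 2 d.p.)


Formula: Mbps = payload_bytes * RPS * 8 / 1e6
Payload per request = 133 KB = 133 * 1024 = 136192 bytes
Total bytes/sec = 136192 * 2548 = 347017216
Total bits/sec = 347017216 * 8 = 2776137728
Mbps = 2776137728 / 1e6 = 2776.14

2776.14 Mbps


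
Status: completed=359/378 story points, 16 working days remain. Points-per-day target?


Formula: Required rate = Remaining points / Days left
Remaining = 378 - 359 = 19 points
Required rate = 19 / 16 = 1.19 points/day

1.19 points/day


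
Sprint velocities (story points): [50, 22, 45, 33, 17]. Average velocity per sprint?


Formula: Avg velocity = Total points / Number of sprints
Points: [50, 22, 45, 33, 17]
Sum = 50 + 22 + 45 + 33 + 17 = 167
Avg velocity = 167 / 5 = 33.4 points/sprint

33.4 points/sprint


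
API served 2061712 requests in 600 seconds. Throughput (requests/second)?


Formula: throughput = requests / seconds
throughput = 2061712 / 600
throughput = 3436.19 requests/second

3436.19 requests/second


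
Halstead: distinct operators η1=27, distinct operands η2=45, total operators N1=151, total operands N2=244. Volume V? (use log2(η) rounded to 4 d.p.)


Formula: V = N * log2(η), where N = N1 + N2 and η = η1 + η2
η = 27 + 45 = 72
N = 151 + 244 = 395
log2(72) ≈ 6.1699
V = 395 * 6.1699 = 2437.11

2437.11


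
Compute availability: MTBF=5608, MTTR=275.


Availability = MTBF / (MTBF + MTTR)
Availability = 5608 / (5608 + 275)
Availability = 5608 / 5883
Availability = 95.3255%

95.3255%


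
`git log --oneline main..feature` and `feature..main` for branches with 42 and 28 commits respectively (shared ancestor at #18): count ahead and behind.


Common ancestor: commit #18
feature commits after divergence: 42 - 18 = 24
main commits after divergence: 28 - 18 = 10
feature is 24 commits ahead of main
main is 10 commits ahead of feature

feature ahead: 24, main ahead: 10


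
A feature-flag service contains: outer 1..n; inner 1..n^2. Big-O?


Reasoning: n times n^2
Complexity: O(n^3)

O(n^3)


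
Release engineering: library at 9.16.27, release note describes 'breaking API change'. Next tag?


Current: 9.16.27
Change category: 'breaking API change' → major bump
SemVer rule: major bump → increment MAJOR, reset MINOR and PATCH to 0
New: 10.0.0

10.0.0


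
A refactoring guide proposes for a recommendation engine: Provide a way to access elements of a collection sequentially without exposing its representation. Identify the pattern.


This matches the Iterator pattern

Iterator


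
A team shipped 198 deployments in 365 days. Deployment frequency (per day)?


Formula: deployments per day = releases / days
= 198 / 365
= 0.542 deploys/day
(equivalently, 3.8 deploys/week)

0.542 deploys/day


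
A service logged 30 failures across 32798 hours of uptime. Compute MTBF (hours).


Formula: MTBF = Total operating time / Number of failures
MTBF = 32798 / 30
MTBF = 1093.27 hours

1093.27 hours


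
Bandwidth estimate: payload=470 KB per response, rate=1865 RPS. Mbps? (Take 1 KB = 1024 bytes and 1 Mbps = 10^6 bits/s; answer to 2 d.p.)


Formula: Mbps = payload_bytes * RPS * 8 / 1e6
Payload per request = 470 KB = 470 * 1024 = 481280 bytes
Total bytes/sec = 481280 * 1865 = 897587200
Total bits/sec = 897587200 * 8 = 7180697600
Mbps = 7180697600 / 1e6 = 7180.7

7180.7 Mbps


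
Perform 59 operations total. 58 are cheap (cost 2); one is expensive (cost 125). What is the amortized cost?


Formula: Amortized cost = Total cost / Operations
Total cost = (58 * 2) + (1 * 125)
Total cost = 116 + 125 = 241
Amortized = 241 / 59 = 4.0847

4.0847


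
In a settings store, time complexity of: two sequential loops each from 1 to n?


Reasoning: sequential dominates: O(n) + O(n) = O(n)
Complexity: O(n)

O(n)


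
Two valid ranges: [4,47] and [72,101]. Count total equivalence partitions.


Valid ranges: [4,47] and [72,101]
Class 1: x < 4 — invalid
Class 2: 4 ≤ x ≤ 47 — valid
Class 3: 47 < x < 72 — invalid (gap between ranges)
Class 4: 72 ≤ x ≤ 101 — valid
Class 5: x > 101 — invalid
Total equivalence classes: 5

5 equivalence classes


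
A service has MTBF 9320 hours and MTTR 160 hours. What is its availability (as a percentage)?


Availability = MTBF / (MTBF + MTTR)
Availability = 9320 / (9320 + 160)
Availability = 9320 / 9480
Availability = 98.3122%

98.3122%


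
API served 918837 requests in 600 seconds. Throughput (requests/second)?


Formula: throughput = requests / seconds
throughput = 918837 / 600
throughput = 1531.4 requests/second

1531.4 requests/second


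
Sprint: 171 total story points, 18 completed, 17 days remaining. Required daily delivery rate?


Formula: Required rate = Remaining points / Days left
Remaining = 171 - 18 = 153 points
Required rate = 153 / 17 = 9.0 points/day

9.0 points/day


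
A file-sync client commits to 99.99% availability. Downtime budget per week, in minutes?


Formula: allowed downtime = period * (100 - SLA) / 100
Period (week) = 10080 minutes
Unavailability fraction = (100 - 99.99) / 100
Allowed downtime = 10080 * (100 - 99.99) / 100
Allowed downtime = 1.008 minutes

1.008 minutes


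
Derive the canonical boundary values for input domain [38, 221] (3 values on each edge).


Range: [38, 221]
Boundaries: just below min, min, min+1, max-1, max, just above max
Values: [37, 38, 39, 220, 221, 222]

[37, 38, 39, 220, 221, 222]


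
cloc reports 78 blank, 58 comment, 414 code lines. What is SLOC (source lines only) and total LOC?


Total LOC = blank + comment + code
Total LOC = 78 + 58 + 414 = 550
SLOC (source only) = code = 414

Total LOC: 550, SLOC: 414


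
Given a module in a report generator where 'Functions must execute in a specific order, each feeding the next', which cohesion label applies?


Reasoning: Output of one is input to next
Type: Sequential cohesion

Sequential cohesion


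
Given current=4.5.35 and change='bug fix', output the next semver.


Current: 4.5.35
Change category: 'bug fix' → patch bump
SemVer rule: patch bump → increment PATCH (MAJOR and MINOR unchanged)
New: 4.5.36

4.5.36


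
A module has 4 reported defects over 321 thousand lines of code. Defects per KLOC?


Defect density = defects / KLOC
Defect density = 4 / 321
Defect density = 0.012 defects/KLOC

0.012 defects/KLOC


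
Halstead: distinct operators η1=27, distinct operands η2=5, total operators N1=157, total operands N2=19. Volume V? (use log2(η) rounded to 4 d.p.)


Formula: V = N * log2(η), where N = N1 + N2 and η = η1 + η2
η = 27 + 5 = 32
N = 157 + 19 = 176
log2(32) ≈ 5.0000
V = 176 * 5.0000 = 880.00

880.00


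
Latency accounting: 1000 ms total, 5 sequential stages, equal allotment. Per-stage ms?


Formula: per_stage = total_budget / stages
per_stage = 1000 / 5
per_stage = 200.0 ms

200.0 ms


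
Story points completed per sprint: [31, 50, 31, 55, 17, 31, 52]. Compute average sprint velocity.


Formula: Avg velocity = Total points / Number of sprints
Points: [31, 50, 31, 55, 17, 31, 52]
Sum = 31 + 50 + 31 + 55 + 17 + 31 + 52 = 267
Avg velocity = 267 / 7 = 38.14 points/sprint

38.14 points/sprint


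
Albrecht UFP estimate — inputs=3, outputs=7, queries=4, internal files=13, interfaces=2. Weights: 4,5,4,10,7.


UFP = EI*4 + EO*5 + EQ*4 + ILF*10 + EIF*7
UFP = 3*4 + 7*5 + 4*4 + 13*10 + 2*7
UFP = 12 + 35 + 16 + 130 + 14
UFP = 207

207


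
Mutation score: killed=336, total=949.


Mutation score = killed / total * 100
Mutation score = 336 / 949 * 100
Mutation score = 35.41%

35.41%


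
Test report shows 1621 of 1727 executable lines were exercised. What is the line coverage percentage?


Coverage = covered / total * 100
Coverage = 1621 / 1727 * 100
Coverage = 93.86%

93.86%


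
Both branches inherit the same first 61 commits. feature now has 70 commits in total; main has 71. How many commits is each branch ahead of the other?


Common ancestor: commit #61
feature commits after divergence: 70 - 61 = 9
main commits after divergence: 71 - 61 = 10
feature is 9 commits ahead of main
main is 10 commits ahead of feature

feature ahead: 9, main ahead: 10


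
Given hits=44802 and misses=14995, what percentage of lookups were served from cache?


Formula: hit rate = hits / (hits + misses) * 100
hit rate = 44802 / (44802 + 14995) * 100
hit rate = 44802 / 59797 * 100
hit rate = 74.92%

74.92%


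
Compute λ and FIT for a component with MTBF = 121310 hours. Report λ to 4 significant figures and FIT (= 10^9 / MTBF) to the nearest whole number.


Formula: λ = 1 / MTBF; FIT = λ × 1e9 = 1e9 / MTBF
λ = 1 / 121310 ≈ 8.243e-06 failures/hour
FIT = 1e9 / 121310 ≈ 8243 failures per 1e9 hours (nearest whole number)

λ = 8.243e-06 /h, FIT = 8243


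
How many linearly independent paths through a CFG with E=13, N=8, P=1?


Formula: V(G) = E - N + 2P
V(G) = 13 - 8 + 2*1
V(G) = 5 + 2
V(G) = 7

7


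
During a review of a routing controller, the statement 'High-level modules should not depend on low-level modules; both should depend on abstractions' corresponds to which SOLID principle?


This describes the Dependency Inversion Principle (DIP)

Dependency Inversion Principle (DIP)


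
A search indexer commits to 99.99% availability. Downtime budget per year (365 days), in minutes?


Formula: allowed downtime = period * (100 - SLA) / 100
Period (year (365 days)) = 525600 minutes
Unavailability fraction = (100 - 99.99) / 100
Allowed downtime = 525600 * (100 - 99.99) / 100
Allowed downtime = 52.56 minutes

52.56 minutes


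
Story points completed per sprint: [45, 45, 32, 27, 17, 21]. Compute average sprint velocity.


Formula: Avg velocity = Total points / Number of sprints
Points: [45, 45, 32, 27, 17, 21]
Sum = 45 + 45 + 32 + 27 + 17 + 21 = 187
Avg velocity = 187 / 6 = 31.17 points/sprint

31.17 points/sprint


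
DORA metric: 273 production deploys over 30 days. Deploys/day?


Formula: deployments per day = releases / days
= 273 / 30
= 9.1 deploys/day
(equivalently, 63.7 deploys/week)

9.1 deploys/day


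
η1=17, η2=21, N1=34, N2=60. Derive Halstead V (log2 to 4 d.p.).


Formula: V = N * log2(η), where N = N1 + N2 and η = η1 + η2
η = 17 + 21 = 38
N = 34 + 60 = 94
log2(38) ≈ 5.2479
V = 94 * 5.2479 = 493.30

493.30


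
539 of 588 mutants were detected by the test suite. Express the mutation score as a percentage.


Mutation score = killed / total * 100
Mutation score = 539 / 588 * 100
Mutation score = 91.67%

91.67%


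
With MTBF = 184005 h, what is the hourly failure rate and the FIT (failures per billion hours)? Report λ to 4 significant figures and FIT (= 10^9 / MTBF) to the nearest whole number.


Formula: λ = 1 / MTBF; FIT = λ × 1e9 = 1e9 / MTBF
λ = 1 / 184005 ≈ 5.435e-06 failures/hour
FIT = 1e9 / 184005 ≈ 5435 failures per 1e9 hours (nearest whole number)

λ = 5.435e-06 /h, FIT = 5435


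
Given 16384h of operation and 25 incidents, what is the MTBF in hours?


Formula: MTBF = Total operating time / Number of failures
MTBF = 16384 / 25
MTBF = 655.36 hours

655.36 hours


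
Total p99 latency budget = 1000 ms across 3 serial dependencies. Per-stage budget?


Formula: per_stage = total_budget / stages
per_stage = 1000 / 3
per_stage = 333.33 ms

333.33 ms


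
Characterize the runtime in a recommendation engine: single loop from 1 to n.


Reasoning: one pass through n items
Complexity: O(n)

O(n)


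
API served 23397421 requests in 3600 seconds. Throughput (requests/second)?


Formula: throughput = requests / seconds
throughput = 23397421 / 3600
throughput = 6499.28 requests/second

6499.28 requests/second


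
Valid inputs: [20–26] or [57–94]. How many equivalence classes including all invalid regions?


Valid ranges: [20,26] and [57,94]
Class 1: x < 20 — invalid
Class 2: 20 ≤ x ≤ 26 — valid
Class 3: 26 < x < 57 — invalid (gap between ranges)
Class 4: 57 ≤ x ≤ 94 — valid
Class 5: x > 94 — invalid
Total equivalence classes: 5

5 equivalence classes


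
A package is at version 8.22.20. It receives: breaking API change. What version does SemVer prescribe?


Current: 8.22.20
Change category: 'breaking API change' → major bump
SemVer rule: major bump → increment MAJOR, reset MINOR and PATCH to 0
New: 9.0.0

9.0.0


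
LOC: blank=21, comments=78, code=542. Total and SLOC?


Total LOC = blank + comment + code
Total LOC = 21 + 78 + 542 = 641
SLOC (source only) = code = 542

Total LOC: 641, SLOC: 542


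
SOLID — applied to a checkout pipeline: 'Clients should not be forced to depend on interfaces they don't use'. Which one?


This describes the Interface Segregation Principle (ISP)

Interface Segregation Principle (ISP)


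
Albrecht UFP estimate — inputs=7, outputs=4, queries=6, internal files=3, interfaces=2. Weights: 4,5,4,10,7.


UFP = EI*4 + EO*5 + EQ*4 + ILF*10 + EIF*7
UFP = 7*4 + 4*5 + 6*4 + 3*10 + 2*7
UFP = 28 + 20 + 24 + 30 + 14
UFP = 116

116


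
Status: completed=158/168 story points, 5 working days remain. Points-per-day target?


Formula: Required rate = Remaining points / Days left
Remaining = 168 - 158 = 10 points
Required rate = 10 / 5 = 2.0 points/day

2.0 points/day


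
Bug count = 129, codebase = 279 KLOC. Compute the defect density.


Defect density = defects / KLOC
Defect density = 129 / 279
Defect density = 0.462 defects/KLOC

0.462 defects/KLOC


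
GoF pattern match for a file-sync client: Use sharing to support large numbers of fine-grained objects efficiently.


This matches the Flyweight pattern

Flyweight


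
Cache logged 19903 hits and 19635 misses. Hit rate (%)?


Formula: hit rate = hits / (hits + misses) * 100
hit rate = 19903 / (19903 + 19635) * 100
hit rate = 19903 / 39538 * 100
hit rate = 50.34%

50.34%


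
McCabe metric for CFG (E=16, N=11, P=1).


Formula: V(G) = E - N + 2P
V(G) = 16 - 11 + 2*1
V(G) = 5 + 2
V(G) = 7

7


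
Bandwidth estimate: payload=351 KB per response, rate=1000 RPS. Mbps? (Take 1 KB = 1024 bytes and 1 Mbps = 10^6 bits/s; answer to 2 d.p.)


Formula: Mbps = payload_bytes * RPS * 8 / 1e6
Payload per request = 351 KB = 351 * 1024 = 359424 bytes
Total bytes/sec = 359424 * 1000 = 359424000
Total bits/sec = 359424000 * 8 = 2875392000
Mbps = 2875392000 / 1e6 = 2875.39

2875.39 Mbps


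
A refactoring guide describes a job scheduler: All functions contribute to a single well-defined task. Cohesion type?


Reasoning: Best: single purpose
Type: Functional cohesion

Functional cohesion


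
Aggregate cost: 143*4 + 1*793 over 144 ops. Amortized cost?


Formula: Amortized cost = Total cost / Operations
Total cost = (143 * 4) + (1 * 793)
Total cost = 572 + 793 = 1365
Amortized = 1365 / 144 = 9.4792

9.4792


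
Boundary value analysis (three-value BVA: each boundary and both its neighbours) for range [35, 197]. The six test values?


Range: [35, 197]
Boundaries: just below min, min, min+1, max-1, max, just above max
Values: [34, 35, 36, 196, 197, 198]

[34, 35, 36, 196, 197, 198]


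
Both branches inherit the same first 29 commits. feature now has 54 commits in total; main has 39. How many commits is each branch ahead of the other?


Common ancestor: commit #29
feature commits after divergence: 54 - 29 = 25
main commits after divergence: 39 - 29 = 10
feature is 25 commits ahead of main
main is 10 commits ahead of feature

feature ahead: 25, main ahead: 10


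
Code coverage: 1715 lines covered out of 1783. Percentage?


Coverage = covered / total * 100
Coverage = 1715 / 1783 * 100
Coverage = 96.19%

96.19%
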